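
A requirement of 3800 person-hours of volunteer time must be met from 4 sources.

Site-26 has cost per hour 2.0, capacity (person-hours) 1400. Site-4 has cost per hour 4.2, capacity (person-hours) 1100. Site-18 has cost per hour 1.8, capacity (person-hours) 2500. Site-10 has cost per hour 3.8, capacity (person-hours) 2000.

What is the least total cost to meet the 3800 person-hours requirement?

Fill from the cheapest source first.
Site-18 (1.8): use full 2500 → 1300 person-hours to go.
Site-26 at 2.0: take 1300 of its 1400 → requirement met.
Site-10, Site-4: unused.
Cost = 2500×1.8 + 1300×2.0 = 7100.

7100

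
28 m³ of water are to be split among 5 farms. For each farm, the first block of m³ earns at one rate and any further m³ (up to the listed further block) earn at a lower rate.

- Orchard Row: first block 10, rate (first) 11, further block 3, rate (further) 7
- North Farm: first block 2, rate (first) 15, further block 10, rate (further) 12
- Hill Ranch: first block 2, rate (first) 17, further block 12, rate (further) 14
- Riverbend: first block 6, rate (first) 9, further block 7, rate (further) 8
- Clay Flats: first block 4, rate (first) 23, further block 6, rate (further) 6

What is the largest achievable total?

420

Order all 10 blocks by rate: Clay Flats/tier1 23 > Hill Ranch/tier1 17 > North Farm/tier1 15 > Hill Ranch/tier2 14 > North Farm/tier2 12 > Orchard Row/tier1 11 > Riverbend/tier1 9 > Riverbend/tier2 8 > Orchard Row/tier2 7 > Clay Flats/tier2 6.
Clay Flats tier1 at 23: fill all 4 — 24 left.
Fill Hill Ranch tier1 block (2 at 17) — 22 left.
Fill North Farm tier1 block (2 at 15) — 20 left.
Hill Ranch/tier2 (14): +12 — 8 left.
8 remain; put them into North Farm tier2 at 12.
Total = 23×4 + 17×2 + 15×2 + 14×12 + 12×8 = 420.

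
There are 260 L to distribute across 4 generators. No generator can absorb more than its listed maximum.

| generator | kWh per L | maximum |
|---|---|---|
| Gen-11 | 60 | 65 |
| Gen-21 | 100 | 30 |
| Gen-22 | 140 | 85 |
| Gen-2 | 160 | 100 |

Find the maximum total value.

Rank by kWh per L: Gen-2 160 > Gen-22 140 > Gen-21 100 > Gen-11 60.
Gen-2 takes 100 to reach its cap of 100 → 160 left.
Gen-22 takes 85 to reach its cap of 85 → 75 left.
Gen-21 takes 30 to reach its cap of 30 → 45 left.
Gen-11 has room for 65 but only 45 remain, so it gets 45.
Total = 60×45 + 100×30 + 140×85 + 160×100 = 33600.

33600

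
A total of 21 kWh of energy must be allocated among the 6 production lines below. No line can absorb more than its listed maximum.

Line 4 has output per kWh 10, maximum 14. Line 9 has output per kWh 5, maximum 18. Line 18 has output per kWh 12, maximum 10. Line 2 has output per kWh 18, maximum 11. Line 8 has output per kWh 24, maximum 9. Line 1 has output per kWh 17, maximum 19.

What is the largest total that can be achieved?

Rank by output per kWh: Line 8 24 > Line 2 18 > Line 1 17 > Line 18 12 > Line 4 10 > Line 9 5.
Line 8 takes 9 to reach its cap of 9 — 12 left.
Give Line 2 11 to hit its cap of 11 — 1 left.
Only 1 left; Line 1 takes them to reach 1.
Total = 18×11 + 24×9 + 17×1 = 431.

431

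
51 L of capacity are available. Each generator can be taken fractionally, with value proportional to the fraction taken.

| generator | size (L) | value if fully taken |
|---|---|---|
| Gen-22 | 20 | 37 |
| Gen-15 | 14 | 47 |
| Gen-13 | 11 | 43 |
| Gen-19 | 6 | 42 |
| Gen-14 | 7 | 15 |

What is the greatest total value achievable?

Rank by value-to-size ratio: Gen-19 42/6≈7, Gen-13 43/11≈3.91, Gen-15 47/14≈3.36, Gen-14 15/7≈2.14, Gen-22 37/20≈1.85.
All 6 L of Gen-19 fit (value 42) → 45 remain.
All 11 L of Gen-13 fit (value 43) → 34 remain.
Take all of Gen-15 (14 L, value 47) → 20 L left.
Gen-14: take in full, 7 L for value 15 → 13 left.
Only 13 L remain; take 13/20 of Gen-22 for value 37×13/20 = 24.05.
Total value = 171.05.

171.05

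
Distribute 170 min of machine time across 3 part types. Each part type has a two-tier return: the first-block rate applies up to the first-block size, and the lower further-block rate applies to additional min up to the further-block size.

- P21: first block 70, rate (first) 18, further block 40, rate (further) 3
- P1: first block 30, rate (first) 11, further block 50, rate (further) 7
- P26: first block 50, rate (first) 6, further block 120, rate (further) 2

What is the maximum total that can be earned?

2060

Order all 6 blocks by rate: P21/tier1 18 > P1/tier1 11 > P1/tier2 7 > P26/tier1 6 > P21/tier2 3 > P26/tier2 2.
Fill P21 tier1 block (70 at 18) — 100 left.
Fill P1 tier1 block (30 at 11) — 70 left.
P1/tier2 (7): +50 — 20 left.
20 remain; put them into P26 tier1 at 6.
Total = 18×70 + 11×30 + 7×50 + 6×20 = 2060.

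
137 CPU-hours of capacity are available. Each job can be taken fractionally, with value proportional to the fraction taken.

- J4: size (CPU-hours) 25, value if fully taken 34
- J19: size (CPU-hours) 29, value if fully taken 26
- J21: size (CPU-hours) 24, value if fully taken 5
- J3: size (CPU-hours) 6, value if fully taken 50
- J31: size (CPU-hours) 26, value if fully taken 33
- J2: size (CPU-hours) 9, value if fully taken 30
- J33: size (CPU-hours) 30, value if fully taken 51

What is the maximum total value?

Sort by value density: J3 50/6≈8.33, J2 30/9≈3.33, J33 51/30≈1.7, J4 34/25≈1.36, J31 33/26≈1.27, J19 26/29≈0.897, J21 5/24≈0.208.
Take all of J3 (6 CPU-hours, value 50) → 131 CPU-hours left.
All 9 CPU-hours of J2 fit (value 30) → 122 remain.
J33: take in full, 30 CPU-hours for value 51 → 92 left.
J4: take in full, 25 CPU-hours for value 34 → 67 left.
All 26 CPU-hours of J31 fit (value 33) → 41 remain.
J19: take in full, 29 CPU-hours for value 26 → 12 left.
Fill the last 12 CPU-hours with part of J21: 12/24 of it earns 2.5.
Total value = 226.5.

226.5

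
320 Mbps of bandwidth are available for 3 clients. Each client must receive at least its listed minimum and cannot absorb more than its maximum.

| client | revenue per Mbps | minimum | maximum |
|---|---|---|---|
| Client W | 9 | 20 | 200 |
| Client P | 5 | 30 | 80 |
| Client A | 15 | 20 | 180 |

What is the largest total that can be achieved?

Meeting every minimum uses 20+30+20 = 70 Mbps, leaving 250.
Rank by revenue per Mbps: Client A 15 > Client W 9 > Client P 5.
Client A takes 160 more to reach its cap of 180 ; 90 left.
Client W: +90 (room for 180) → 110. Pool exhausted.
Total = 9×110 + 5×30 + 15×180 = 3840.

3840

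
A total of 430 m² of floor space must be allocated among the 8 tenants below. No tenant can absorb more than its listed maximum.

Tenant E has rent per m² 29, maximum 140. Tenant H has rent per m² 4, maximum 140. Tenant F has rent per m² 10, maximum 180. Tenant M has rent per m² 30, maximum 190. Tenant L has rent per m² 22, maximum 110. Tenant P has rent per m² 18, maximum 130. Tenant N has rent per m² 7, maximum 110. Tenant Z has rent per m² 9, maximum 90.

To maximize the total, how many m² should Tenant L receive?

Rank by rent per m²: Tenant M 30 > Tenant E 29 > Tenant L 22 > Tenant P 18 > Tenant F 10 > Tenant Z 9 > Tenant N 7 > Tenant H 4.
Tenant M: +190 to 190 (cap) → 240 left.
Tenant E takes 140 to reach its cap of 140 → 100 left.
Only 100 left; Tenant L takes them to reach 100.

100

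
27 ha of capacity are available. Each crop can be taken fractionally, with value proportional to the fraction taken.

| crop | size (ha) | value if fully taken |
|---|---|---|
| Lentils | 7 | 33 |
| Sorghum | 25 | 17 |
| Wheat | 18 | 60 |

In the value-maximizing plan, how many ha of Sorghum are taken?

2

Rank by value-to-size ratio: Lentils 33/7≈4.71, Wheat 60/18≈3.33, Sorghum 17/25≈0.68.
Lentils: take in full, 7 ha for value 33 — 20 left.
Wheat: take in full, 18 ha for value 60 — 2 left.
Only 2 ha remain; take 2/25 of Sorghum for value 17×2/25 = 1.36.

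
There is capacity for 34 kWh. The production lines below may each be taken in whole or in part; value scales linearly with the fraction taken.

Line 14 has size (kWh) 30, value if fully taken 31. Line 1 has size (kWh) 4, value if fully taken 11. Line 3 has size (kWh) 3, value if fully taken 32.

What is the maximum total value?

Sort by value density: Line 3 32/3≈10.7, Line 1 11/4≈2.75, Line 14 31/30≈1.03.
Line 3: take in full, 3 kWh for value 32 — 31 left.
Take all of Line 1 (4 kWh, value 11) — 27 kWh left.
Fill the last 27 kWh with part of Line 14: 27/30 of it earns 27.9.
Total value = 70.9.

70.9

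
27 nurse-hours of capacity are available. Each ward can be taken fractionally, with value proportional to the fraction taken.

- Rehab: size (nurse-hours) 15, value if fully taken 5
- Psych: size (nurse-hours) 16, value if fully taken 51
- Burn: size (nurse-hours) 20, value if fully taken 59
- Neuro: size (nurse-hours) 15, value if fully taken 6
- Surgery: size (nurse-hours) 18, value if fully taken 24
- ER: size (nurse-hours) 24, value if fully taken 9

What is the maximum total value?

83.45

Sort by value density: Psych 51/16≈3.19, Burn 59/20≈2.95, Surgery 24/18≈1.33, Neuro 6/15≈0.4, ER 9/24≈0.375, Rehab 5/15≈0.333.
All 16 nurse-hours of Psych fit (value 51) — 11 remain.
11 nurse-hours left: a 11/20 share of Burn gives 59×11/20 = 32.45.
Total value = 83.45.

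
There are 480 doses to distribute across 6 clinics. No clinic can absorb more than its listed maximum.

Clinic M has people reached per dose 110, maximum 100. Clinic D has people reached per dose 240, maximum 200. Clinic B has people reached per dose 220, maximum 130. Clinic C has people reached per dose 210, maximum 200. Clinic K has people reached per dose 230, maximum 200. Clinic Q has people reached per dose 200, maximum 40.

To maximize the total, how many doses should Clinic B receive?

Rank by people reached per dose: Clinic D 240 > Clinic K 230 > Clinic B 220 > Clinic C 210 > Clinic Q 200 > Clinic M 110.
Clinic D takes 200 to reach its cap of 200 ; 280 left.
Clinic K: +200 to 200 (cap) ; 80 left.
Clinic B: +80 (room for 130) → 80. Pool exhausted.

80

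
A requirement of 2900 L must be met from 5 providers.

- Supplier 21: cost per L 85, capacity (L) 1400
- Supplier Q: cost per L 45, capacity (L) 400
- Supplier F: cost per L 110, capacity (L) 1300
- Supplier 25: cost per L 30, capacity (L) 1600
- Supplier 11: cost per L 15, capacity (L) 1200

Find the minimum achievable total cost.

70500

Cheapest first:
Supplier 11 (15): use full 1200 → 1700 L to go.
Supplier 25 (30): use full 1600 → 100 L to go.
Take 100 from Supplier Q at 45 to finish.
Supplier 21, Supplier F: unused.
Cost = 1200×15 + 1600×30 + 100×45 = 70500.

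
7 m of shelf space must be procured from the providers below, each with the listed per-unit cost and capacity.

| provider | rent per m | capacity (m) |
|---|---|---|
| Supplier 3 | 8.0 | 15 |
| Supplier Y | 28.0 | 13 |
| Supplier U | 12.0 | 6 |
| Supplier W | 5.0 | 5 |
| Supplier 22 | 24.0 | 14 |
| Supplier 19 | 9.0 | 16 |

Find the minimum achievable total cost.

Cheapest first:
Supplier W (5.0): use full 5 — 2 m to go.
Take 2 from Supplier 3 at 8.0 to finish.
Supplier 19, Supplier U, Supplier 22, Supplier Y: unused.
Cost = 5×5.0 + 2×8.0 = 41.

41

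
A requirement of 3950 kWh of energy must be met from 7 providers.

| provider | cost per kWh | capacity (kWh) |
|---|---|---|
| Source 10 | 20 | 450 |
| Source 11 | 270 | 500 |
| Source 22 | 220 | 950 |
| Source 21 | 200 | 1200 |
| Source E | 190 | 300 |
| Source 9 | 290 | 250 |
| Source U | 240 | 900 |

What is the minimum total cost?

Use providers in increasing cost order.
Source 10 (20): use full 450 ; 3500 kWh to go.
Source E at 190: take all 300 kWh ; 3200 still needed.
Source 21 (200): use full 1200 ; 2000 kWh to go.
Take 950 from Source 22 at 220 ; need 1050 more.
Take 900 from Source U at 240 ; need 150 more.
Take 150 from Source 11 at 270 to finish.
Source 9: unused.
Cost = 450×20 + 300×190 + 1200×200 + 950×220 + 900×240 + 150×270 = 771500.

771500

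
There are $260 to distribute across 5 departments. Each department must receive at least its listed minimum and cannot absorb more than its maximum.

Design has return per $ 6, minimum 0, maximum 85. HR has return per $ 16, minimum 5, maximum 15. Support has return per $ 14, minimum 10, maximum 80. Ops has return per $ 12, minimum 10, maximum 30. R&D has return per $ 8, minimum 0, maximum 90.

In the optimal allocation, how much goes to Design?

45

Meeting every minimum uses 0+5+10+10+0 = 25 $, leaving 235.
Highest return per $ first: HR 16 > Support 14 > Ops 12 > R&D 8 > Design 6.
HR takes 10 more to reach its cap of 15 ; 225 left.
Give Support 70 more to hit its cap of 80 ; 155 left.
Give Ops 20 more to hit its cap of 30 ; 135 left.
Give R&D 90 more to hit its cap of 90 ; 45 left.
Design has room for 85 more but only 45 remain, so it gets 45.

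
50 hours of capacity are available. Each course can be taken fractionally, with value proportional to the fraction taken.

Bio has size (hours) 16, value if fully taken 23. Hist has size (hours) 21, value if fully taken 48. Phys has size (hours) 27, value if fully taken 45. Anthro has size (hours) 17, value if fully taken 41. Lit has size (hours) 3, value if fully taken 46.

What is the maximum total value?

Rank by value-to-size ratio: Lit 46/3≈15.3, Anthro 41/17≈2.41, Hist 48/21≈2.29, Phys 45/27≈1.67, Bio 23/16≈1.44.
All 3 hours of Lit fit (value 46) ; 47 remain.
Anthro: take in full, 17 hours for value 41 ; 30 left.
Take all of Hist (21 hours, value 48) ; 9 hours left.
Fill the last 9 hours with part of Phys: 9/27 of it earns 15.
Total value = 150.

150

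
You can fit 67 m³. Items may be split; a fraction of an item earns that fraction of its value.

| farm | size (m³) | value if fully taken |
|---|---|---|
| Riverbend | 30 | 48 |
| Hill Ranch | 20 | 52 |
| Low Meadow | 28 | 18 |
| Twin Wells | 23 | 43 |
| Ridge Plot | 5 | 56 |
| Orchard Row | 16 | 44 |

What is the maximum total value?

Rank by value-to-size ratio: Ridge Plot 56/5≈11.2, Orchard Row 44/16≈2.75, Hill Ranch 52/20≈2.6, Twin Wells 43/23≈1.87, Riverbend 48/30≈1.6, Low Meadow 18/28≈0.643.
Take all of Ridge Plot (5 m³, value 56) — 62 m³ left.
Orchard Row: take in full, 16 m³ for value 44 — 46 left.
All 20 m³ of Hill Ranch fit (value 52) — 26 remain.
Take all of Twin Wells (23 m³, value 43) — 3 m³ left.
Fill the last 3 m³ with part of Riverbend: 3/30 of it earns 4.8.
Total value = 199.8.

199.8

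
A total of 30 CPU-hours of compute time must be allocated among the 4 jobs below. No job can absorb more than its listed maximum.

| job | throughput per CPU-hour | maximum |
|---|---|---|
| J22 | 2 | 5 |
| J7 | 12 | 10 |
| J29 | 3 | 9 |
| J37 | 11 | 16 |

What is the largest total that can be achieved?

Rank by throughput per CPU-hour: J7 12 > J37 11 > J29 3 > J22 2.
J7 takes 10 to reach its cap of 10 ; 20 left.
J37: +16 to 16 (cap) ; 4 left.
Only 4 left; J29 takes them to reach 4.
Total = 12×10 + 3×4 + 11×16 = 308.

308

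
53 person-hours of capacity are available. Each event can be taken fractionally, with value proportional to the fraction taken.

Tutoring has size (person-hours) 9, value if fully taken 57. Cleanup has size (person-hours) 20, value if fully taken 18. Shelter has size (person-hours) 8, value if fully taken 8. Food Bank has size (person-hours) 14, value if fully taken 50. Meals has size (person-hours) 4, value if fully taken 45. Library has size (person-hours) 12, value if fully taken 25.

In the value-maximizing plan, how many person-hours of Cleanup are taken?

Sort by value density: Meals 45/4≈11.2, Tutoring 57/9≈6.33, Food Bank 50/14≈3.57, Library 25/12≈2.08, Shelter 8/8≈1, Cleanup 18/20≈0.9.
All 4 person-hours of Meals fit (value 45) → 49 remain.
Tutoring: take in full, 9 person-hours for value 57 → 40 left.
All 14 person-hours of Food Bank fit (value 50) → 26 remain.
Library: take in full, 12 person-hours for value 25 → 14 left.
Take all of Shelter (8 person-hours, value 8) → 6 person-hours left.
Only 6 person-hours remain; take 6/20 of Cleanup for value 18×6/20 = 5.4.

6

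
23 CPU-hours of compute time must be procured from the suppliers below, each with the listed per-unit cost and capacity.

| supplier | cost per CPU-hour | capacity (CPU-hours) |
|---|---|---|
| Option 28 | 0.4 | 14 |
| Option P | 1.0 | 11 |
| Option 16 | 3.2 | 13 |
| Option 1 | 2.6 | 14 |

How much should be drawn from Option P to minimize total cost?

Cheapest first:
Option 28 (0.4): use full 14 — 9 CPU-hours to go.
Take 9 from Option P at 1.0 to finish.
Option 1, Option 16: unused.

9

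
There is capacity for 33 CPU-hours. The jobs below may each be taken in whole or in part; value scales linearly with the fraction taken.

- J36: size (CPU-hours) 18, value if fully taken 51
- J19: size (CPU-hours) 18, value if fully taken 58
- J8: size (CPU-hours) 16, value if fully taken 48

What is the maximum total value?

103

Best value per unit of size first: J19 58/18≈3.22, J8 48/16≈3, J36 51/18≈2.83.
All 18 CPU-hours of J19 fit (value 58) ; 15 remain.
Fill the last 15 CPU-hours with part of J8: 15/16 of it earns 45.
Total value = 103.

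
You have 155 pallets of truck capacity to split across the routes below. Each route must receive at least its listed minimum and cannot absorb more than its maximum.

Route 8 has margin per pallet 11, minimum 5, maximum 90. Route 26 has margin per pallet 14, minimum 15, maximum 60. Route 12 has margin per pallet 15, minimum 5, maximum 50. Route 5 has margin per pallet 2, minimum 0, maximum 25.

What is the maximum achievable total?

Meeting every minimum uses 5+15+5+0 = 25 pallets, leaving 130.
Rank by margin per pallet: Route 12 15 > Route 26 14 > Route 8 11 > Route 5 2.
Route 12 takes 45 more to reach its cap of 50 → 85 left.
Give Route 26 45 more to hit its cap of 60 → 40 left.
Only 40 left; Route 8 takes them to reach 45.
Total = 11×45 + 14×60 + 15×50 = 2085.

2085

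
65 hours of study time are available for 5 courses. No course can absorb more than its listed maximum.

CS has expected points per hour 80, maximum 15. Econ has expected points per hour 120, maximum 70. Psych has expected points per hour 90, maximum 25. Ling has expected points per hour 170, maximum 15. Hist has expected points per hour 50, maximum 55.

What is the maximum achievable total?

Order the courses by expected points per hour: Ling 170 > Econ 120 > Psych 90 > CS 80 > Hist 50.
Ling: +15 to 15 (cap) → 50 left.
Econ has room for 70 but only 50 remain, so it gets 50.
Total = 120×50 + 170×15 = 8550.

8550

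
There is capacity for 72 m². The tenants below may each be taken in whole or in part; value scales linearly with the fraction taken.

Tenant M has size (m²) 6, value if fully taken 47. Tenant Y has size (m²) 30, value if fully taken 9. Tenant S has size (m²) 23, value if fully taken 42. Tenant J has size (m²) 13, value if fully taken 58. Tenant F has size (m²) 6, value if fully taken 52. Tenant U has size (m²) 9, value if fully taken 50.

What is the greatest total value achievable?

253.5

Rank by value-to-size ratio: Tenant F 52/6≈8.67, Tenant M 47/6≈7.83, Tenant U 50/9≈5.56, Tenant J 58/13≈4.46, Tenant S 42/23≈1.83, Tenant Y 9/30≈0.3.
All 6 m² of Tenant F fit (value 52) ; 66 remain.
Tenant M: take in full, 6 m² for value 47 ; 60 left.
Take all of Tenant U (9 m², value 50) ; 51 m² left.
Tenant J: take in full, 13 m² for value 58 ; 38 left.
Take all of Tenant S (23 m², value 42) ; 15 m² left.
Only 15 m² remain; take 15/30 of Tenant Y for value 9×15/30 = 4.5.
Total value = 253.5.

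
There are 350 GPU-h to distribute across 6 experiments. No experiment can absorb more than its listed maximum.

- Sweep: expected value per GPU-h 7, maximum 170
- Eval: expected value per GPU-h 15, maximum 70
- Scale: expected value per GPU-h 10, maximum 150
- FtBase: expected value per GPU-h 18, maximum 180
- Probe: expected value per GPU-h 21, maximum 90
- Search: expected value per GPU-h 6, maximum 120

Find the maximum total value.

Highest expected value per GPU-h first: Probe 21 > FtBase 18 > Eval 15 > Scale 10 > Sweep 7 > Search 6.
Probe takes 90 to reach its cap of 90 → 260 left.
Give FtBase 180 to hit its cap of 180 → 80 left.
Eval: +70 to 70 (cap) → 10 left.
Scale: +10 (room for 150) → 10. Pool exhausted.
Total = 15×70 + 10×10 + 18×180 + 21×90 = 6280.

6280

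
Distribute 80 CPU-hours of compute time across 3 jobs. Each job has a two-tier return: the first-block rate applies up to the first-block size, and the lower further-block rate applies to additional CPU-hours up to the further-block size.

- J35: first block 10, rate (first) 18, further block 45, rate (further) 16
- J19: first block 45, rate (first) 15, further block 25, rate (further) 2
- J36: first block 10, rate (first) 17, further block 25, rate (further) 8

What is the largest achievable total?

1295

Order all 6 blocks by rate: J35/T1 18 > J36/T1 17 > J35/T2 16 > J19/T1 15 > J36/T2 8 > J19/T2 2.
Fill J35 T1 block (10 at 18) — 70 left.
J36/T1 (17): +10 — 60 left.
Fill J35 T2 block (45 at 16) — 15 left.
J19 T1 at 15: only 15 left, fill 15.
Total = 18×10 + 17×10 + 16×45 + 15×15 = 1295.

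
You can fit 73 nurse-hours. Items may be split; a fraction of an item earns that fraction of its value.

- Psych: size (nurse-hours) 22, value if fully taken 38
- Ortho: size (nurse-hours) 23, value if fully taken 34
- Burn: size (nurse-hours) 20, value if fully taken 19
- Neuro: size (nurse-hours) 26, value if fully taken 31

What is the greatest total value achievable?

104.9

Sort by value density: Psych 38/22≈1.73, Ortho 34/23≈1.48, Neuro 31/26≈1.19, Burn 19/20≈0.95.
Take all of Psych (22 nurse-hours, value 38) → 51 nurse-hours left.
All 23 nurse-hours of Ortho fit (value 34) → 28 remain.
Neuro: take in full, 26 nurse-hours for value 31 → 2 left.
2 nurse-hours left: a 2/20 share of Burn gives 19×2/20 = 1.9.
Total value = 104.9.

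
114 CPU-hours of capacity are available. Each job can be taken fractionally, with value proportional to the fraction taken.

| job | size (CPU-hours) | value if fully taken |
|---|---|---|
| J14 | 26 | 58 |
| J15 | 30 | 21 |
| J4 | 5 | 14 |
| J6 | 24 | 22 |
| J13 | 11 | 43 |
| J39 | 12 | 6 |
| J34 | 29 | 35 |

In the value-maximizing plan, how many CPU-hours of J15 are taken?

19

Best value per unit of size first: J13 43/11≈3.91, J4 14/5≈2.8, J14 58/26≈2.23, J34 35/29≈1.21, J6 22/24≈0.917, J15 21/30≈0.7, J39 6/12≈0.5.
All 11 CPU-hours of J13 fit (value 43) → 103 remain.
All 5 CPU-hours of J4 fit (value 14) → 98 remain.
All 26 CPU-hours of J14 fit (value 58) → 72 remain.
Take all of J34 (29 CPU-hours, value 35) → 43 CPU-hours left.
Take all of J6 (24 CPU-hours, value 22) → 19 CPU-hours left.
Fill the last 19 CPU-hours with part of J15: 19/30 of it earns 13.3.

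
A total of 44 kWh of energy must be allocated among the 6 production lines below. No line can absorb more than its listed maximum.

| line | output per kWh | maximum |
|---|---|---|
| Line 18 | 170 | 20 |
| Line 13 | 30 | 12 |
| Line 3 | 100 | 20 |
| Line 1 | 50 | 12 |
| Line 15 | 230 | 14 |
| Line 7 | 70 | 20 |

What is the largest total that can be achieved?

7620

Rank by output per kWh: Line 15 230 > Line 18 170 > Line 3 100 > Line 7 70 > Line 1 50 > Line 13 30.
Line 15: +14 to 14 (cap) ; 30 left.
Give Line 18 20 to hit its cap of 20 ; 10 left.
Line 3: +10 (room for 20) → 10. Pool exhausted.
Total = 170×20 + 100×10 + 230×14 = 7620.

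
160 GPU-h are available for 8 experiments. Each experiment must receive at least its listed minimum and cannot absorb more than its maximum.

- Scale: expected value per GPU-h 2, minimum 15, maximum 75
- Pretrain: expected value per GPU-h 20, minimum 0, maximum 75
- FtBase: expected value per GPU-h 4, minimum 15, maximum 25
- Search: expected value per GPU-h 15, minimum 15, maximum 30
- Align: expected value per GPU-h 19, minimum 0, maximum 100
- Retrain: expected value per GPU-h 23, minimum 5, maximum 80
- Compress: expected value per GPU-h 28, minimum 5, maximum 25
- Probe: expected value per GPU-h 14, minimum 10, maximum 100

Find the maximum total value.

2995

Meeting every minimum uses 15+0+15+15+0+5+5+10 = 65 GPU-h, leaving 95.
Order the experiments by expected value per GPU-h: Compress 28 > Retrain 23 > Pretrain 20 > Align 19 > Search 15 > Probe 14 > FtBase 4 > Scale 2.
Compress takes 20 more to reach its cap of 25 — 75 left.
Retrain takes 75 more to reach its cap of 80 — 0 left.
Total = 2×15 + 4×15 + 15×15 + 23×80 + 28×25 + 14×10 = 2995.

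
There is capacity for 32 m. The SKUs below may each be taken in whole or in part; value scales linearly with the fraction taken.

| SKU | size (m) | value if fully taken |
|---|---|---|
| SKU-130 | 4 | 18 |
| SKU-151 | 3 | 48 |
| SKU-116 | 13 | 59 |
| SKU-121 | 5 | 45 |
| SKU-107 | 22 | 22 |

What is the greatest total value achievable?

177

Best value per unit of size first: SKU-151 48/3≈16, SKU-121 45/5≈9, SKU-116 59/13≈4.54, SKU-130 18/4≈4.5, SKU-107 22/22≈1.
Take all of SKU-151 (3 m, value 48) → 29 m left.
All 5 m of SKU-121 fit (value 45) → 24 remain.
Take all of SKU-116 (13 m, value 59) → 11 m left.
Take all of SKU-130 (4 m, value 18) → 7 m left.
7 m left: a 7/22 share of SKU-107 gives 22×7/22 = 7.
Total value = 177.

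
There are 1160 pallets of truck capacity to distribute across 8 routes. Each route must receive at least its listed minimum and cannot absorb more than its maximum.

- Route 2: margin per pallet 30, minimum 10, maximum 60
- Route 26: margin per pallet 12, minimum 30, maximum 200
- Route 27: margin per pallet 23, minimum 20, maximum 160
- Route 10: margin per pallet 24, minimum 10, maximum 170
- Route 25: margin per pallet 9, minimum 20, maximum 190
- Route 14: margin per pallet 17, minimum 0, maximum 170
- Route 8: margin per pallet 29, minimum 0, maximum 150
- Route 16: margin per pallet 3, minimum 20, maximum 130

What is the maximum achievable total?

21090

Meeting every minimum uses 10+30+20+10+20+0+0+20 = 110 pallets, leaving 1050.
Rank by margin per pallet: Route 2 30 > Route 8 29 > Route 10 24 > Route 27 23 > Route 14 17 > Route 26 12 > Route 25 9 > Route 16 3.
Route 2: +50 to 60 (cap) → 1000 left.
Give Route 8 150 more to hit its cap of 150 → 850 left.
Route 10 takes 160 more to reach its cap of 170 → 690 left.
Route 27 takes 140 more to reach its cap of 160 → 550 left.
Route 14: +170 to 170 (cap) → 380 left.
Route 26: +170 to 200 (cap) → 210 left.
Give Route 25 170 more to hit its cap of 190 → 40 left.
Route 16 has room for 110 more but only 40 remain, so it gets 60.
Total = 30×60 + 12×200 + 23×160 + 24×170 + 9×190 + 17×170 + 29×150 + 3×60 = 21090.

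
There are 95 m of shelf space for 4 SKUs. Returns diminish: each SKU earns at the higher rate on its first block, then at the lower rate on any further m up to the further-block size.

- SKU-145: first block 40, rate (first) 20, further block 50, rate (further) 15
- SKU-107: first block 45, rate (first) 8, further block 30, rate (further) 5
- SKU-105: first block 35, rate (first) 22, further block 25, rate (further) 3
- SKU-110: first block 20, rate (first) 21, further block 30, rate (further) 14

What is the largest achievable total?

Treat each block as its own option and order by rate: SKU-105/first 22 > SKU-110/first 21 > SKU-145/first 20 > SKU-145/second 15 > SKU-110/second 14 > SKU-107/first 8 > SKU-107/second 5 > SKU-105/second 3.
Fill SKU-105 first block (35 at 22) — 60 left.
SKU-110 first at 21: fill all 20 — 40 left.
SKU-145/first (20): +40 — 0 left.
Total = 22×35 + 21×20 + 20×40 = 1990.

1990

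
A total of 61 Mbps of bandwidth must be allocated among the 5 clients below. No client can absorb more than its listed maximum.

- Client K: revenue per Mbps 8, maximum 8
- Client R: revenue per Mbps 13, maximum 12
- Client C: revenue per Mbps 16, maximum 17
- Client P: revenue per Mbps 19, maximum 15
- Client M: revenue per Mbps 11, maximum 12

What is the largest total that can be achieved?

Order the clients by revenue per Mbps: Client P 19 > Client C 16 > Client R 13 > Client M 11 > Client K 8.
Client P: +15 to 15 (cap) — 46 left.
Client C takes 17 to reach its cap of 17 — 29 left.
Client R takes 12 to reach its cap of 12 — 17 left.
Client M takes 12 to reach its cap of 12 — 5 left.
Client K: +5 (room for 8) → 5. Pool exhausted.
Total = 8×5 + 13×12 + 16×17 + 19×15 + 11×12 = 885.

885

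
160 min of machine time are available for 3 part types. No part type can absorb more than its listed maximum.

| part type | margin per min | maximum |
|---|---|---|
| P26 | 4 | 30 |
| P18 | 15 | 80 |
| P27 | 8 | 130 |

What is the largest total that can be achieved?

Rank by margin per min: P18 15 > P27 8 > P26 4.
Give P18 80 to hit its cap of 80 ; 80 left.
P27: +80 (room for 130) → 80. Pool exhausted.
Total = 15×80 + 8×80 = 1840.

1840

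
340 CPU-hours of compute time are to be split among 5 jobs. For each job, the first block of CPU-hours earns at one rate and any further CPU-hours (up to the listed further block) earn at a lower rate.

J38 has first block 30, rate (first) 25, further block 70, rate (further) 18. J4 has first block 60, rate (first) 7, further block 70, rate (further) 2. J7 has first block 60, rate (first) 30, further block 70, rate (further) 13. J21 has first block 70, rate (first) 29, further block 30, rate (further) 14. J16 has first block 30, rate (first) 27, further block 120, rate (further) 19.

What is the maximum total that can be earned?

Treat each block as its own option and order by rate: J7/tier1 30 > J21/tier1 29 > J16/tier1 27 > J38/tier1 25 > J16/tier2 19 > J38/tier2 18 > J21/tier2 14 > J7/tier2 13 > J4/tier1 7 > J4/tier2 2.
Fill J7 tier1 block (60 at 30) — 280 left.
Fill J21 tier1 block (70 at 29) — 210 left.
J16/tier1 (27): +30 — 180 left.
J38 tier1 at 25: fill all 30 — 150 left.
Fill J16 tier2 block (120 at 19) — 30 left.
30 remain; put them into J38 tier2 at 18.
Total = 30×60 + 29×70 + 27×30 + 25×30 + 19×120 + 18×30 = 8210.

8210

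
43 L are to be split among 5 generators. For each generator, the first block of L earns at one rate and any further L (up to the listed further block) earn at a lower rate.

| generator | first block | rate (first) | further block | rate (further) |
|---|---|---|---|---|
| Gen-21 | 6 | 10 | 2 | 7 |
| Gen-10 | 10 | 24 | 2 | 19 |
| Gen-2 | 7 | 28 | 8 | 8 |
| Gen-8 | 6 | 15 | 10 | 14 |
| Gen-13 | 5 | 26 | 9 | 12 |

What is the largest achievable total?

870

Rank every tier by rate: Gen-2/first 28 > Gen-13/first 26 > Gen-10/first 24 > Gen-10/second 19 > Gen-8/first 15 > Gen-8/second 14 > Gen-13/second 12 > Gen-21/first 10 > Gen-2/second 8 > Gen-21/second 7.
Fill Gen-2 first block (7 at 28) ; 36 left.
Gen-13/first (26): +5 ; 31 left.
Fill Gen-10 first block (10 at 24) ; 21 left.
Fill Gen-10 second block (2 at 19) ; 19 left.
Gen-8 first at 15: fill all 6 ; 13 left.
Fill Gen-8 second block (10 at 14) ; 3 left.
Gen-13 second at 12: only 3 left, fill 3.
Total = 28×7 + 26×5 + 24×10 + 19×2 + 15×6 + 14×10 + 12×3 = 870.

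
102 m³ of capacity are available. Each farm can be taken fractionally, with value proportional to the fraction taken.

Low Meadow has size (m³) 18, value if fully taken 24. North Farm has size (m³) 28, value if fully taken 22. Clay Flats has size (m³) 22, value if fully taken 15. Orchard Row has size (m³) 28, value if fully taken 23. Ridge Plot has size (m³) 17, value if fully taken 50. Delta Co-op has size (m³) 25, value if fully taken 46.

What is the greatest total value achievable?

Sort by value density: Ridge Plot 50/17≈2.94, Delta Co-op 46/25≈1.84, Low Meadow 24/18≈1.33, Orchard Row 23/28≈0.821, North Farm 22/28≈0.786, Clay Flats 15/22≈0.682.
All 17 m³ of Ridge Plot fit (value 50) — 85 remain.
Delta Co-op: take in full, 25 m³ for value 46 — 60 left.
Take all of Low Meadow (18 m³, value 24) — 42 m³ left.
Take all of Orchard Row (28 m³, value 23) — 14 m³ left.
Only 14 m³ remain; take 14/28 of North Farm for value 22×14/28 = 11.
Total value = 154.

154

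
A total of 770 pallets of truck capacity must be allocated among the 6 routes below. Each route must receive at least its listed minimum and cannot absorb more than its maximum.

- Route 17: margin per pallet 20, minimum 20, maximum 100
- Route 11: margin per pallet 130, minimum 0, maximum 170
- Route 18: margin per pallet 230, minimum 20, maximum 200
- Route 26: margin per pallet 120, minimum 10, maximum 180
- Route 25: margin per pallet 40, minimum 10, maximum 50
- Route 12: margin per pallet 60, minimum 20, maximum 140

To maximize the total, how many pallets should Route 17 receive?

30

Meeting every minimum uses 20+0+20+10+10+20 = 80 pallets, leaving 690.
Highest margin per pallet first: Route 18 230 > Route 11 130 > Route 26 120 > Route 12 60 > Route 25 40 > Route 17 20.
Route 18 takes 180 more to reach its cap of 200 ; 510 left.
Give Route 11 170 more to hit its cap of 170 ; 340 left.
Route 26 takes 170 more to reach its cap of 180 ; 170 left.
Route 12: +120 to 140 (cap) ; 50 left.
Route 25 takes 40 more to reach its cap of 50 ; 10 left.
Only 10 left; Route 17 takes them to reach 30.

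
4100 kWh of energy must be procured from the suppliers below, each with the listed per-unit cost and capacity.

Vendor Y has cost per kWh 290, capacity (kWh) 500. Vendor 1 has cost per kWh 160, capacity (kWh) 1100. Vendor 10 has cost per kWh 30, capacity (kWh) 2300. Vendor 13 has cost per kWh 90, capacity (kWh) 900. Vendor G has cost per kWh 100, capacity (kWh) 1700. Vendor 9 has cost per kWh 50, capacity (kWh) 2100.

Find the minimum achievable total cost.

Fill from the cheapest supplier first.
Vendor 10 (30): use full 2300 → 1800 kWh to go.
Vendor 9 (50): take the remaining 1800 → done.
Vendor 13, Vendor G, Vendor 1, Vendor Y: unused.
Cost = 2300×30 + 1800×50 = 159000.

159000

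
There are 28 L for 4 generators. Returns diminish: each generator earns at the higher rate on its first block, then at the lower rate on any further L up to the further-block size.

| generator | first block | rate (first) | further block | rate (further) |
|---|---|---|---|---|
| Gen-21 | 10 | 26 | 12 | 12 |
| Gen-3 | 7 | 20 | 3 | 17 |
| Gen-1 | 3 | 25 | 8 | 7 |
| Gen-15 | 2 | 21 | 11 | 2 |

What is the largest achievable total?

604

Order all 8 blocks by rate: Gen-21/tier1 26 > Gen-1/tier1 25 > Gen-15/tier1 21 > Gen-3/tier1 20 > Gen-3/tier2 17 > Gen-21/tier2 12 > Gen-1/tier2 7 > Gen-15/tier2 2.
Fill Gen-21 tier1 block (10 at 26) — 18 left.
Gen-1 tier1 at 25: fill all 3 — 15 left.
Gen-15 tier1 at 21: fill all 2 — 13 left.
Fill Gen-3 tier1 block (7 at 20) — 6 left.
Fill Gen-3 tier2 block (3 at 17) — 3 left.
Gen-21/tier2: +3 of 12 at 12; pool empty.
Total = 26×10 + 25×3 + 21×2 + 20×7 + 17×3 + 12×3 = 604.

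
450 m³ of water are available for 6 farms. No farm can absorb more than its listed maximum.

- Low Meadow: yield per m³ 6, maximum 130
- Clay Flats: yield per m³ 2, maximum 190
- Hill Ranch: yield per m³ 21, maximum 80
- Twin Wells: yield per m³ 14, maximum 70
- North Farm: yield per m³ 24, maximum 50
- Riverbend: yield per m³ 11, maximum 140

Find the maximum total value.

6060

Order the farms by yield per m³: North Farm 24 > Hill Ranch 21 > Twin Wells 14 > Riverbend 11 > Low Meadow 6 > Clay Flats 2.
North Farm takes 50 to reach its cap of 50 ; 400 left.
Hill Ranch takes 80 to reach its cap of 80 ; 320 left.
Give Twin Wells 70 to hit its cap of 70 ; 250 left.
Give Riverbend 140 to hit its cap of 140 ; 110 left.
Low Meadow: +110 (room for 130) → 110. Pool exhausted.
Total = 6×110 + 21×80 + 14×70 + 24×50 + 11×140 = 6060.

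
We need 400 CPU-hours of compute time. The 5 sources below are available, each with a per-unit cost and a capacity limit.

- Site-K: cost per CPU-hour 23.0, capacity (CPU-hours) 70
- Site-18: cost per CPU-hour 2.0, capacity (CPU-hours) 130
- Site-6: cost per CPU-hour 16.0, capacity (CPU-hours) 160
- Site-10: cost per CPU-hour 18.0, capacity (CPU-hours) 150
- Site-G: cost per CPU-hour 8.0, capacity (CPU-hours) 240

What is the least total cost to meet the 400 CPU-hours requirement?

2660

Cheapest first:
Site-18 (2.0): use full 130 — 270 CPU-hours to go.
Site-G (8.0): use full 240 — 30 CPU-hours to go.
Site-6 at 16.0: take 30 of its 160 — requirement met.
Site-10, Site-K: unused.
Cost = 130×2.0 + 240×8.0 + 30×16.0 = 2660.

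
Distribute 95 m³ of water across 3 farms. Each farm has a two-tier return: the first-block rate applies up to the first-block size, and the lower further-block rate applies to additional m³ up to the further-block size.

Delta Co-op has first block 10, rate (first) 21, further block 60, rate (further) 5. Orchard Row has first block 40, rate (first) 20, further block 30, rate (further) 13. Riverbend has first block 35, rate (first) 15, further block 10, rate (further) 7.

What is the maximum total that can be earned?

1665

Rank every tier by rate: Delta Co-op/first 21 > Orchard Row/first 20 > Riverbend/first 15 > Orchard Row/second 13 > Riverbend/second 7 > Delta Co-op/second 5.
Delta Co-op/first (21): +10 — 85 left.
Fill Orchard Row first block (40 at 20) — 45 left.
Riverbend/first (15): +35 — 10 left.
Orchard Row second at 13: only 10 left, fill 10.
Total = 21×10 + 20×40 + 15×35 + 13×10 = 1665.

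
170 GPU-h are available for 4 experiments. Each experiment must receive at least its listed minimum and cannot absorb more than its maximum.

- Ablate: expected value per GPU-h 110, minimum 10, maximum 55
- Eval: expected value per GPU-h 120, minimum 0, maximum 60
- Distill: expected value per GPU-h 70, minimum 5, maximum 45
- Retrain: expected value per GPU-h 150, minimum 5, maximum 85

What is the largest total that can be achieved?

Meeting every minimum uses 10+0+5+5 = 20 GPU-h, leaving 150.
Order the experiments by expected value per GPU-h: Retrain 150 > Eval 120 > Ablate 110 > Distill 70.
Give Retrain 80 more to hit its cap of 85 ; 70 left.
Give Eval 60 more to hit its cap of 60 ; 10 left.
Ablate: +10 (room for 45) → 20. Pool exhausted.
Total = 110×20 + 120×60 + 70×5 + 150×85 = 22500.

22500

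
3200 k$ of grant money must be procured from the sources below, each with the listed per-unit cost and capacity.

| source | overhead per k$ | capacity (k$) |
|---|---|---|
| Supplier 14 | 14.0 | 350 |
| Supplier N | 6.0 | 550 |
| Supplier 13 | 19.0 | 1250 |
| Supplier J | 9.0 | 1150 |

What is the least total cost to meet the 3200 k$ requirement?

Use sources in increasing cost order.
Take 550 from Supplier N at 6.0 → need 2650 more.
Supplier J (9.0): use full 1150 → 1500 k$ to go.
Take 350 from Supplier 14 at 14.0 → need 1150 more.
Supplier 13 (19.0): take the remaining 1150 → done.
Cost = 550×6.0 + 1150×9.0 + 350×14.0 + 1150×19.0 = 40400.

40400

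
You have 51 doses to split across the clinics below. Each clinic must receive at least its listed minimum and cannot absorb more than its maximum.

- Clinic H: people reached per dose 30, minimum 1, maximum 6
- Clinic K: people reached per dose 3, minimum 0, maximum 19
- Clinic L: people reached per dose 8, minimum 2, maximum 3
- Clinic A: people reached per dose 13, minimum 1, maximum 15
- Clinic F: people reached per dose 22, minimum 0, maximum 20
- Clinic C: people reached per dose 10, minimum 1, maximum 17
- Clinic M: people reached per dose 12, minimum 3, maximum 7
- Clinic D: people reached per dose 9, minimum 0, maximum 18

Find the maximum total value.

Meeting every minimum uses 1+0+2+1+0+1+3+0 = 8 doses, leaving 43.
Order the clinics by people reached per dose: Clinic H 30 > Clinic F 22 > Clinic A 13 > Clinic M 12 > Clinic C 10 > Clinic D 9 > Clinic L 8 > Clinic K 3.
Clinic H takes 5 more to reach its cap of 6 — 38 left.
Give Clinic F 20 more to hit its cap of 20 — 18 left.
Clinic A: +14 to 15 (cap) — 4 left.
Clinic M takes 4 more to reach its cap of 7 — 0 left.
Total = 30×6 + 8×2 + 13×15 + 22×20 + 10×1 + 12×7 = 925.

925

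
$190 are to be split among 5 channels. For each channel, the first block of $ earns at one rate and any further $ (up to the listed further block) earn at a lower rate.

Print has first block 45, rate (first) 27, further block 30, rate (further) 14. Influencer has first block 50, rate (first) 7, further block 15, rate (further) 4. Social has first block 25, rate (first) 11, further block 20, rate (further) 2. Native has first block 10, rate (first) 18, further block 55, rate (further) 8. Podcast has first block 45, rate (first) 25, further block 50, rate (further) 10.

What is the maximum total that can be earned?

3565

Rank every tier by rate: Print/T1 27 > Podcast/T1 25 > Native/T1 18 > Print/T2 14 > Social/T1 11 > Podcast/T2 10 > Native/T2 8 > Influencer/T1 7 > Influencer/T2 4 > Social/T2 2.
Print/T1 (27): +45 — 145 left.
Podcast T1 at 25: fill all 45 — 100 left.
Native/T1 (18): +10 — 90 left.
Fill Print T2 block (30 at 14) — 60 left.
Social T1 at 11: fill all 25 — 35 left.
Podcast T2 at 10: only 35 left, fill 35.
Total = 27×45 + 25×45 + 18×10 + 14×30 + 11×25 + 10×35 = 3565.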